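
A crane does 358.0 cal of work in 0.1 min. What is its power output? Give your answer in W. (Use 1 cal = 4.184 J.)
Convert to SI: W = 1497.87 J, t = 6.0 s
P = W/t = 1497.87/6.0 = 249.6 W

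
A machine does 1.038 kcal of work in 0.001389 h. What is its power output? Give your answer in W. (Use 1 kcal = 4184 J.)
Convert to SI: W = 4342.99 J, t = 5.0004 s
P = W/t = 4342.99/5.0004 = 868.5 W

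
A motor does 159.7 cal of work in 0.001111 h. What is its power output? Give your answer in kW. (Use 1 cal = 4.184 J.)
Convert to SI: W = 668.185 J, t = 3.9996 s
P = W/t = 668.185/3.9996 = 167.063 W = 0.1671 kW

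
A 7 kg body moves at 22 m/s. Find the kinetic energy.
KE = ½mv² = ½(7)(22)² = 1694.0 J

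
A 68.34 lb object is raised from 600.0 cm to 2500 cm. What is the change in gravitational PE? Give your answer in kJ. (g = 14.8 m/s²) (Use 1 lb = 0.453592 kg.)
Convert to SI: m = 30.9985 kg, Δh = 19.0 m
ΔPE = mgΔh = (30.9985)(14.8)(19.0) = 8716.77 J = 8.717 kJ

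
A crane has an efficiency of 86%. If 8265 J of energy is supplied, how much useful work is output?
W_out = η·W_in = 0.86·8265 = 7107.9 J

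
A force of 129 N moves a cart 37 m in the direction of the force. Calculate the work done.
W = F·d = (129)(37) = 4773 J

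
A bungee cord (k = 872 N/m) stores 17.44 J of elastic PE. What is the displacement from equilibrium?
x = √(2·PE/k) = √(2·17.44/872) = 0.2 m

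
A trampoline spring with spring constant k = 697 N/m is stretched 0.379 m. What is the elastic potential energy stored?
PE = ½kx² = ½(697)(0.379)² = 50.06 J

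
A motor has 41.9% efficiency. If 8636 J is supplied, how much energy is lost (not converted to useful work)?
W_lost = W_in(1 − η) = 8636·(1 − 0.419) = 5018 J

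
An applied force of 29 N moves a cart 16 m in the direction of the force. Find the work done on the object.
W = F·d = (29)(16) = 464.0 J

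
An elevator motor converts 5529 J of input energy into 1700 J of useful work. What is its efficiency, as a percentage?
η = W_out/W_in = 1700/5529 = 30.75%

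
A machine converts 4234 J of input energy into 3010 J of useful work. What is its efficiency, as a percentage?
η = W_out/W_in = 3010/4234 = 71.09%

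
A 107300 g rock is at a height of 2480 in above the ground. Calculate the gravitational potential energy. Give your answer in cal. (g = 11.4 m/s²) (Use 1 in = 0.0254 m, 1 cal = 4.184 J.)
Convert to SI: m = 107.3 kg, h = 62.992 m
PE = mgh = (107.3)(11.4)(62.992) = 77053.1 J = 18420 cal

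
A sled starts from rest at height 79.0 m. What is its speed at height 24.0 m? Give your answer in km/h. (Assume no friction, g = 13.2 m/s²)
mgh₁ = mgh₂ + ½mv² ⇒ v = √(2g(h₁−h₂)) = √(2·13.2·55.0) = 38.1051 m/s = 137.2 km/h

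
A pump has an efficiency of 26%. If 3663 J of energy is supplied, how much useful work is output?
W_out = η·W_in = 0.26·3663 = 952.38 J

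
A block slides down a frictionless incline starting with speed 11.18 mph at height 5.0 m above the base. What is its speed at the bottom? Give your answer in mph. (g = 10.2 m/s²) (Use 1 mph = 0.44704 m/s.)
Convert to SI: v₀ = 4.99791 m/s, h = 5.0 m
½mv₀² + mgh = ½mv² ⇒ v = √(v₀² + 2gh) = √(4.99791² + 2·10.2·5.0) = 11.2685 m/s = 25.21 mph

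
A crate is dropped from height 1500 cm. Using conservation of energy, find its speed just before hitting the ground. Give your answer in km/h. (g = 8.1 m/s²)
Convert to SI: h = 15.0 m
mgh = ½mv² ⇒ v = √(2gh) = √(2·8.1·15.0) = 15.5885 m/s = 56.12 km/h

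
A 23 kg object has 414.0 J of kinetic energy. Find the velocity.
v = √(2·KE/m) = √(2·414.0/23) = 6.0 m/s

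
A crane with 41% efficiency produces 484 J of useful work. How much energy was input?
W_in = W_out/η = 484/0.41 = 1180 J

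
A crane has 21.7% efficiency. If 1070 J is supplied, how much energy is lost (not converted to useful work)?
W_lost = W_in(1 − η) = 1070·(1 − 0.217) = 837.8 J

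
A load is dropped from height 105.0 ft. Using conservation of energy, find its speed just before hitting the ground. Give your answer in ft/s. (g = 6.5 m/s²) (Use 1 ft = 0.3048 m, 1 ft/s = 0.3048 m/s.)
Convert to SI: h = 32.004 m
mgh = ½mv² ⇒ v = √(2gh) = √(2·6.5·32.004) = 20.3974 m/s = 66.92 ft/s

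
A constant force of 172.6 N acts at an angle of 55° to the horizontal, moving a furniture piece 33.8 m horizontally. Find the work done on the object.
W = F·d·cosθ = (172.6)(33.8)cos(55°) = 3346 J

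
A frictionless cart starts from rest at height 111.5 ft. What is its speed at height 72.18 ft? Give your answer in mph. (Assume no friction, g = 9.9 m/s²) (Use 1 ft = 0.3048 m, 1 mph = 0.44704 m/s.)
Convert to SI: h₁−h₂ = 11.9847 m
mgh₁ = mgh₂ + ½mv² ⇒ v = √(2g(h₁−h₂)) = √(2·9.9·11.9847) = 15.4045 m/s = 34.46 mph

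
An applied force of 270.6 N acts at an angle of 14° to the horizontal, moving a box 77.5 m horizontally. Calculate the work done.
W = F·d·cosθ = (270.6)(77.5)cos(14°) = 20350 J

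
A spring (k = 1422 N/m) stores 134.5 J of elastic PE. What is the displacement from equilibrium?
x = √(2·PE/k) = √(2·134.5/1422) = 0.4349 m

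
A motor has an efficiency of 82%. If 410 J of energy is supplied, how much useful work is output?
W_out = η·W_in = 0.82·410 = 336.2 J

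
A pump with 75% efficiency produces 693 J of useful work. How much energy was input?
W_in = W_out/η = 693/0.75 = 924.0 J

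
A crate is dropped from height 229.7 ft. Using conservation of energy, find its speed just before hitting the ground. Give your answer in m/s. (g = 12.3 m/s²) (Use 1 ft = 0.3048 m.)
Convert to SI: h = 70.0126 m
mgh = ½mv² ⇒ v = √(2gh) = √(2·12.3·70.0126) = 41.5 m/s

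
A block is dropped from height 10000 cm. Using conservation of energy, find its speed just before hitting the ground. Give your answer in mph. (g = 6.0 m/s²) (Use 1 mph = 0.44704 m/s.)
Convert to SI: h = 100.0 m
mgh = ½mv² ⇒ v = √(2gh) = √(2·6.0·100.0) = 34.641 m/s = 77.49 mph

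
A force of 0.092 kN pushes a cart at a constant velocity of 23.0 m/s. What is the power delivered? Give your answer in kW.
Convert to SI: F = 92.0 N, v = 23.0 m/s
P = Fv = (92.0)(23.0) = 2116.0 W = 2.116 kW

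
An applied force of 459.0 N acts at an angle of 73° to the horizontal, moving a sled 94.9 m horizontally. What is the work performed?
W = F·d·cosθ = (459.0)(94.9)cos(73°) = 12740 J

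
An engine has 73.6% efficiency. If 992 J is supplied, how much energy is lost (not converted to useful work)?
W_lost = W_in(1 − η) = 992·(1 − 0.736) = 261.9 J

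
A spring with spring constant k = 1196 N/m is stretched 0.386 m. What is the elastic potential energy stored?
PE = ½kx² = ½(1196)(0.386)² = 89.1 J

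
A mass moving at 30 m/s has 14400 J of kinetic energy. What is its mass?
m = 2·KE/v² = 2·14400/(30)² = 32.0 kg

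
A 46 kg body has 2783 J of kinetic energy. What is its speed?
v = √(2·KE/m) = √(2·2783/46) = 11.0 m/s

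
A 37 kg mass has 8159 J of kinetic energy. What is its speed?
v = √(2·KE/m) = √(2·8159/37) = 21.0 m/s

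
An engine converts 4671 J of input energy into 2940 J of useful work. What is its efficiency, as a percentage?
η = W_out/W_in = 2940/4671 = 62.94%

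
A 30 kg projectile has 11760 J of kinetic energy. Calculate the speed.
v = √(2·KE/m) = √(2·11760/30) = 28.0 m/s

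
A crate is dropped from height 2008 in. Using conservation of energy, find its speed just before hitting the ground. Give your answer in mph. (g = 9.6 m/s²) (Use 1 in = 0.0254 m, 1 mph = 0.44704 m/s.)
Convert to SI: h = 51.0032 m
mgh = ½mv² ⇒ v = √(2gh) = √(2·9.6·51.0032) = 31.2932 m/s = 70.0 mph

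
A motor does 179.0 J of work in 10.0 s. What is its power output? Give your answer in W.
P = W/t = 179.0/10.0 = 17.9 W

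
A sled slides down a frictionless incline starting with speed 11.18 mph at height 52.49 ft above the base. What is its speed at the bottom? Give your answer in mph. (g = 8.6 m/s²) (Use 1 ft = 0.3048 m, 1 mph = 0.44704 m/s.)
Convert to SI: v₀ = 4.99791 m/s, h = 15.999 m
½mv₀² + mgh = ½mv² ⇒ v = √(v₀² + 2gh) = √(4.99791² + 2·8.6·15.999) = 17.3252 m/s = 38.76 mph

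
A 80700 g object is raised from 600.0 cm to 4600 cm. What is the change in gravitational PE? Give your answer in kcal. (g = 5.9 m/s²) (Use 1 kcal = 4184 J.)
Convert to SI: m = 80.7 kg, Δh = 40.0 m
ΔPE = mgΔh = (80.7)(5.9)(40.0) = 19045.2 J = 4.552 kcal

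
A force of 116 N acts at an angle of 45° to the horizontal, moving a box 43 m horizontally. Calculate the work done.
W = F·d·cosθ = (116)(43)cos(45°) = 3527 J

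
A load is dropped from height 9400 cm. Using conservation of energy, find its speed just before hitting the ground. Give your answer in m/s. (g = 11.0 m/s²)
Convert to SI: h = 94.0 m
mgh = ½mv² ⇒ v = √(2gh) = √(2·11.0·94.0) = 45.48 m/s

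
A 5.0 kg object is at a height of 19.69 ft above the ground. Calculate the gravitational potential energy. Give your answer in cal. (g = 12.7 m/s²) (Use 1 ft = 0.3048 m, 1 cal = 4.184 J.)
Convert to SI: m = 5.0 kg, h = 6.00151 m
PE = mgh = (5.0)(12.7)(6.00151) = 381.096 J = 91.08 cal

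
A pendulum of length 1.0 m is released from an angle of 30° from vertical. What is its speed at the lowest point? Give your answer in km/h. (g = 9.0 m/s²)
h = L(1 − cosθ) = 1.0(1 − cos30°) = 0.133975 m
v = √(2gh) = √(2·9.0·0.133975) = 1.55291 m/s = 5.59 km/h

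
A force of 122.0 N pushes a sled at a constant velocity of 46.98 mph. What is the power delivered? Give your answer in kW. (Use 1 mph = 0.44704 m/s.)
Convert to SI: F = 122.0 N, v = 21.0019 m/s
P = Fv = (122.0)(21.0019) = 2562.24 W = 2.562 kW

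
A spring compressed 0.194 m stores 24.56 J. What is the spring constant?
k = 2·PE/x² = 2·24.56/(0.194)² = 1305 N/m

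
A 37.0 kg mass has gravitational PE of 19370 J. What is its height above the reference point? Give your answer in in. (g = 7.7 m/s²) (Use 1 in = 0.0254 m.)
h = PE/(mg) = 19370.0/(37.0·7.7) = 67.9888 m = 2677 in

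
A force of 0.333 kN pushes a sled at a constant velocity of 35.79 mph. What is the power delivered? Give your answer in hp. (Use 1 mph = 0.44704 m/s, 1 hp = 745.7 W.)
Convert to SI: F = 333.0 N, v = 15.9996 m/s
P = Fv = (333.0)(15.9996) = 5327.85 W = 7.145 hp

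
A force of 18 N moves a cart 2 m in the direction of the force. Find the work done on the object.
W = F·d = (18)(2) = 36.0 J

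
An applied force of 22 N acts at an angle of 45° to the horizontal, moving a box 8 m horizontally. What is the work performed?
W = F·d·cosθ = (22)(8)cos(45°) = 124.5 J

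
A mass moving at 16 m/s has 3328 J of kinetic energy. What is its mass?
m = 2·KE/v² = 2·3328/(16)² = 26.0 kg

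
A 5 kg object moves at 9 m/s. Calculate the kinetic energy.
KE = ½mv² = ½(5)(9)² = 202.5 J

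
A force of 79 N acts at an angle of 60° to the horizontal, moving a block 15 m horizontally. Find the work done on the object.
W = F·d·cosθ = (79)(15)cos(60°) = 592.5 J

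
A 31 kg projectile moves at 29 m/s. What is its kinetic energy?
KE = ½mv² = ½(31)(29)² = 13035.5 J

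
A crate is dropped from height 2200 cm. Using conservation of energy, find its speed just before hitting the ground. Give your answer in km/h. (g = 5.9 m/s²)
Convert to SI: h = 22.0 m
mgh = ½mv² ⇒ v = √(2gh) = √(2·5.9·22.0) = 16.1121 m/s = 58.0 km/h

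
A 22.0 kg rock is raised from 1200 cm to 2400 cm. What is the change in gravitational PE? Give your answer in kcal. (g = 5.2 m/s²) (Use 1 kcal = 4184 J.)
Convert to SI: m = 22.0 kg, Δh = 12.0 m
ΔPE = mgΔh = (22.0)(5.2)(12.0) = 1372.8 J = 0.3281 kcal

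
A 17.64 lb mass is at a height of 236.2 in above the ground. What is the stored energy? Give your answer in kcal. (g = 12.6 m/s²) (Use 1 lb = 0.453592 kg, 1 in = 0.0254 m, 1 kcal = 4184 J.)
Convert to SI: m = 8.00136 kg, h = 5.99948 m
PE = mgh = (8.00136)(12.6)(5.99948) = 604.851 J = 0.1446 kcal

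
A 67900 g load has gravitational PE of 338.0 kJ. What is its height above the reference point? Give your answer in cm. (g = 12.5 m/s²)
Convert to SI: m = 67.9 kg, PE = 338000 J
h = PE/(mg) = 338000/(67.9·12.5) = 398.233 m = 39820 cm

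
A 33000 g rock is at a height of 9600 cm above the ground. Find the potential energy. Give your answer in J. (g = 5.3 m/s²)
Convert to SI: m = 33.0 kg, h = 96.0 m
PE = mgh = (33.0)(5.3)(96.0) = 16790 J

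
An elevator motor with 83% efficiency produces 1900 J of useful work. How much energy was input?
W_in = W_out/η = 1900/0.83 = 2289 J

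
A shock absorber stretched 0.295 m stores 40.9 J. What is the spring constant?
k = 2·PE/x² = 2·40.9/(0.295)² = 940.0 N/m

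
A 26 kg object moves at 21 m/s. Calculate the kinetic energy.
KE = ½mv² = ½(26)(21)² = 5733.0 J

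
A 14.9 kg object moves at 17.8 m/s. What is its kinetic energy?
KE = ½mv² = ½(14.9)(17.8)² = 2360 J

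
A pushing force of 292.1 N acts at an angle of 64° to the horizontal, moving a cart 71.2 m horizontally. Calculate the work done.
W = F·d·cosθ = (292.1)(71.2)cos(64°) = 9117 J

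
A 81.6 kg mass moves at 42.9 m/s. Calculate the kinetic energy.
KE = ½mv² = ½(81.6)(42.9)² = 75090 J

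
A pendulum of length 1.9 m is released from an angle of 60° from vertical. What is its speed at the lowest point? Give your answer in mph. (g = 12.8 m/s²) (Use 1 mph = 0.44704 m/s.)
h = L(1 − cosθ) = 1.9(1 − cos60°) = 0.95 m
v = √(2gh) = √(2·12.8·0.95) = 4.93153 m/s = 11.03 mph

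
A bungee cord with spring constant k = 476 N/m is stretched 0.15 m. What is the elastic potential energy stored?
PE = ½kx² = ½(476)(0.15)² = 5.355 J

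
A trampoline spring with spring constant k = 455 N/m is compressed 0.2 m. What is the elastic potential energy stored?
PE = ½kx² = ½(455)(0.2)² = 9.1 J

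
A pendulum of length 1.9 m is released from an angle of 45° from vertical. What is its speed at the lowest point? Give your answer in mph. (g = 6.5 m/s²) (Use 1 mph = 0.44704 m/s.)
h = L(1 − cosθ) = 1.9(1 − cos45°) = 0.556497 m
v = √(2gh) = √(2·6.5·0.556497) = 2.6897 m/s = 6.017 mph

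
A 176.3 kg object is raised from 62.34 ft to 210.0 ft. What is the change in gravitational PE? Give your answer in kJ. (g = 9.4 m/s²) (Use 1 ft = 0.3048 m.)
Convert to SI: m = 176.3 kg, Δh = 45.0068 m
ΔPE = mgΔh = (176.3)(9.4)(45.0068) = 74586.1 J = 74.59 kJ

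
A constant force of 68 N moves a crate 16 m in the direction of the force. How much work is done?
W = F·d = (68)(16) = 1088 J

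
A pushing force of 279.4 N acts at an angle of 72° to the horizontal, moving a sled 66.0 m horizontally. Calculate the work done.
W = F·d·cosθ = (279.4)(66.0)cos(72°) = 5698 J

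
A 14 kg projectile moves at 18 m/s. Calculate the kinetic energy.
KE = ½mv² = ½(14)(18)² = 2268.0 J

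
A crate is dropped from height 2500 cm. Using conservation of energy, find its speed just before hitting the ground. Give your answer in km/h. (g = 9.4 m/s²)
Convert to SI: h = 25.0 m
mgh = ½mv² ⇒ v = √(2gh) = √(2·9.4·25.0) = 21.6795 m/s = 78.05 km/h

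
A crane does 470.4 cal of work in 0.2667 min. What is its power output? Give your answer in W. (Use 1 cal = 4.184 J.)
Convert to SI: W = 1968.15 J, t = 16.002 s
P = W/t = 1968.15/16.002 = 123.0 W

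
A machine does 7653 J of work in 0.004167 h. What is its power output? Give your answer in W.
Convert to SI: W = 7653.0 J, t = 15.0012 s
P = W/t = 7653.0/15.0012 = 510.2 W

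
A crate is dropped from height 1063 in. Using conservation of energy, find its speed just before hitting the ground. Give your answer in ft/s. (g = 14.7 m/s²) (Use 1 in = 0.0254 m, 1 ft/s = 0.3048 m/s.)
Convert to SI: h = 27.0002 m
mgh = ½mv² ⇒ v = √(2gh) = √(2·14.7·27.0002) = 28.1746 m/s = 92.44 ft/s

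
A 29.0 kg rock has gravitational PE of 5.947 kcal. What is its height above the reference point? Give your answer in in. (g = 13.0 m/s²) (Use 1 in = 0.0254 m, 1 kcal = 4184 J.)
Convert to SI: m = 29.0 kg, PE = 24882.2 J
h = PE/(mg) = 24882.2/(29.0·13.0) = 66.0007 m = 2598 in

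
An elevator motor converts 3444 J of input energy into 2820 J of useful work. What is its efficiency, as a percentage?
η = W_out/W_in = 2820/3444 = 81.88%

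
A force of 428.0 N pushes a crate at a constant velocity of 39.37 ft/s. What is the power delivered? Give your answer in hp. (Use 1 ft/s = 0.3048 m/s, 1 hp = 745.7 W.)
Convert to SI: F = 428.0 N, v = 12.0 m/s
P = Fv = (428.0)(12.0) = 5135.99 W = 6.887 hp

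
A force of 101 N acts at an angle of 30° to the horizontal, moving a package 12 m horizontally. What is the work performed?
W = F·d·cosθ = (101)(12)cos(30°) = 1050 J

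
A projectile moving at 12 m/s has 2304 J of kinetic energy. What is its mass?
m = 2·KE/v² = 2·2304/(12)² = 32.0 kg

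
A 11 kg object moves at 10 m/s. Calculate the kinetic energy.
KE = ½mv² = ½(11)(10)² = 550.0 J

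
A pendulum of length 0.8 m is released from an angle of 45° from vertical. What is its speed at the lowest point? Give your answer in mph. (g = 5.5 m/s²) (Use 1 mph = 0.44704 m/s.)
h = L(1 − cosθ) = 0.8(1 − cos45°) = 0.234315 m
v = √(2gh) = √(2·5.5·0.234315) = 1.60545 m/s = 3.591 mph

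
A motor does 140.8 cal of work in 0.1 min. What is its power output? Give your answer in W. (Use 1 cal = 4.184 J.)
Convert to SI: W = 589.107 J, t = 6.0 s
P = W/t = 589.107/6.0 = 98.18 W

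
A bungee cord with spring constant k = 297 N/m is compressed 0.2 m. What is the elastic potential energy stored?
PE = ½kx² = ½(297)(0.2)² = 5.94 J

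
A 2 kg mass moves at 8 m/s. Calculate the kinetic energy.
KE = ½mv² = ½(2)(8)² = 64.0 J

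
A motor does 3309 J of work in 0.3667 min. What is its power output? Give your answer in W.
Convert to SI: W = 3309.0 J, t = 22.002 s
P = W/t = 3309.0/22.002 = 150.4 W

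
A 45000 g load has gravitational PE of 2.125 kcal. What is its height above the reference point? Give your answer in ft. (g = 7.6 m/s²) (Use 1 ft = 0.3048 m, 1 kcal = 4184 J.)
Convert to SI: m = 45.0 kg, PE = 8891.0 J
h = PE/(mg) = 8891.0/(45.0·7.6) = 25.9971 m = 85.29 ft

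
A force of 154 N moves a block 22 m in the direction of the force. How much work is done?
W = F·d = (154)(22) = 3388 J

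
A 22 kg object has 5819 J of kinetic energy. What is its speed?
v = √(2·KE/m) = √(2·5819/22) = 23.0 m/s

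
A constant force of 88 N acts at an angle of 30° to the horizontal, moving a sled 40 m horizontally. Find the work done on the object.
W = F·d·cosθ = (88)(40)cos(30°) = 3048 J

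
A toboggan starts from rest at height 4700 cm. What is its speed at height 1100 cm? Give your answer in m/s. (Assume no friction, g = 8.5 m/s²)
Convert to SI: h₁−h₂ = 36.0 m
mgh₁ = mgh₂ + ½mv² ⇒ v = √(2g(h₁−h₂)) = √(2·8.5·36.0) = 24.74 m/s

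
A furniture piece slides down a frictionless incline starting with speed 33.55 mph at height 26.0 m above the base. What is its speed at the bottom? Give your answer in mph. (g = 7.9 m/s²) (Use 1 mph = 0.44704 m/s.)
Convert to SI: v₀ = 14.9982 m/s, h = 26.0 m
½mv₀² + mgh = ½mv² ⇒ v = √(v₀² + 2gh) = √(14.9982² + 2·7.9·26.0) = 25.214 m/s = 56.4 mph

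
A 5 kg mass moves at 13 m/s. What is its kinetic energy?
KE = ½mv² = ½(5)(13)² = 422.5 J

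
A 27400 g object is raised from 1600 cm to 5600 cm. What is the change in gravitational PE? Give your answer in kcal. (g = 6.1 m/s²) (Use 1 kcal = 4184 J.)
Convert to SI: m = 27.4 kg, Δh = 40.0 m
ΔPE = mgΔh = (27.4)(6.1)(40.0) = 6685.6 J = 1.598 kcal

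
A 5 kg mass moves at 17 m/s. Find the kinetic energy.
KE = ½mv² = ½(5)(17)² = 722.5 J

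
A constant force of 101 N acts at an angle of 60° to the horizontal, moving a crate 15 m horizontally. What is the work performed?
W = F·d·cosθ = (101)(15)cos(60°) = 757.5 J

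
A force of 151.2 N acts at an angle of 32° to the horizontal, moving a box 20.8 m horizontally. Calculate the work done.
W = F·d·cosθ = (151.2)(20.8)cos(32°) = 2667 J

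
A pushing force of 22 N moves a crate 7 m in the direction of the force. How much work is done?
W = F·d = (22)(7) = 154.0 J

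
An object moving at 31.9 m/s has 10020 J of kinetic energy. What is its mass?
m = 2·KE/v² = 2·10020/(31.9)² = 19.69 kg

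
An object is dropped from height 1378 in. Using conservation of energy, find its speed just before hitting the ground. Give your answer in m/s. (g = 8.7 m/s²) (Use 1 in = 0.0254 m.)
Convert to SI: h = 35.0012 m
mgh = ½mv² ⇒ v = √(2gh) = √(2·8.7·35.0012) = 24.68 m/s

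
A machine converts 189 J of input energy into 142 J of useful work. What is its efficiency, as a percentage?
η = W_out/W_in = 142/189 = 75.13%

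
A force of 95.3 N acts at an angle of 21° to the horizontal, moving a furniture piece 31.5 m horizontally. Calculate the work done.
W = F·d·cosθ = (95.3)(31.5)cos(21°) = 2803 J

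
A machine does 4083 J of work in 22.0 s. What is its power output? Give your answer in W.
P = W/t = 4083.0/22.0 = 185.6 W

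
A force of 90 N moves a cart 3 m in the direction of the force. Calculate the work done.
W = F·d = (90)(3) = 270.0 J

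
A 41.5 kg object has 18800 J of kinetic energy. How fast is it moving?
v = √(2·KE/m) = √(2·18800/41.5) = 30.1 m/s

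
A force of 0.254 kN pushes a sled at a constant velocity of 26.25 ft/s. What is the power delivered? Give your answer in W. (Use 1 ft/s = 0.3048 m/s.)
Convert to SI: F = 254.0 N, v = 8.001 m/s
P = Fv = (254.0)(8.001) = 2032 W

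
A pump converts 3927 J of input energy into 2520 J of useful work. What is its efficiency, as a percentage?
η = W_out/W_in = 2520/3927 = 64.17%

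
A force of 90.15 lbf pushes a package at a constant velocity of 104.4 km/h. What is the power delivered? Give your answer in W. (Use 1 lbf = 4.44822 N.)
Convert to SI: F = 401.007 N, v = 29.0 m/s
P = Fv = (401.007)(29.0) = 11630 W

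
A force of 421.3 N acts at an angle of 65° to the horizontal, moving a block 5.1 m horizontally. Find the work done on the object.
W = F·d·cosθ = (421.3)(5.1)cos(65°) = 908.1 J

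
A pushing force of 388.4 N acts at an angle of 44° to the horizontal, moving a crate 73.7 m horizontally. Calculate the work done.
W = F·d·cosθ = (388.4)(73.7)cos(44°) = 20590 J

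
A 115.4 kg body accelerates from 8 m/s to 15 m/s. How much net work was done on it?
W = ΔKE = ½m(v₂² − v₁²) = ½(115.4)(15² − 8²) = 9289.7 J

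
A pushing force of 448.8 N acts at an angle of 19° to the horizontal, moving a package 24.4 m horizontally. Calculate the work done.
W = F·d·cosθ = (448.8)(24.4)cos(19°) = 10350 J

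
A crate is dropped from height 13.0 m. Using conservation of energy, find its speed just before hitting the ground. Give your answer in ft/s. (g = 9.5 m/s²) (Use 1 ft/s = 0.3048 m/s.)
mgh = ½mv² ⇒ v = √(2gh) = √(2·9.5·13.0) = 15.7162 m/s = 51.56 ft/s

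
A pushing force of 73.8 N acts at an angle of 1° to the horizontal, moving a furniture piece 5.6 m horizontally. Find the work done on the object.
W = F·d·cosθ = (73.8)(5.6)cos(1°) = 413.2 J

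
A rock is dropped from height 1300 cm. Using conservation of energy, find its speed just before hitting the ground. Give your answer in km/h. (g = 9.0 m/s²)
Convert to SI: h = 13.0 m
mgh = ½mv² ⇒ v = √(2gh) = √(2·9.0·13.0) = 15.2971 m/s = 55.07 km/h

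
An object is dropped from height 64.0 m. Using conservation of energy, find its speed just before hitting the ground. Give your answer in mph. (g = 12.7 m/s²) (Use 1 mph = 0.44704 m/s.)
mgh = ½mv² ⇒ v = √(2gh) = √(2·12.7·64.0) = 40.3187 m/s = 90.19 mph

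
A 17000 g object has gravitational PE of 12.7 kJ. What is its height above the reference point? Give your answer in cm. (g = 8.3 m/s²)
Convert to SI: m = 17.0 kg, PE = 12700.0 J
h = PE/(mg) = 12700.0/(17.0·8.3) = 90.0071 m = 9001 cm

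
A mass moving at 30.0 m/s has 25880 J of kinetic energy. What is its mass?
m = 2·KE/v² = 2·25880/(30.0)² = 57.51 kg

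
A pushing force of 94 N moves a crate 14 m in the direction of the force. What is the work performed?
W = F·d = (94)(14) = 1316 J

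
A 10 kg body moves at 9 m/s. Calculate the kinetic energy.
KE = ½mv² = ½(10)(9)² = 405.0 J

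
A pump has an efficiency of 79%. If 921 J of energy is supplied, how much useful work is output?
W_out = η·W_in = 0.79·921 = 727.59 J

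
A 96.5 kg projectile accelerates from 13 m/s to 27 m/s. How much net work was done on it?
W = ΔKE = ½m(v₂² − v₁²) = ½(96.5)(27² − 13²) = 27020.0 J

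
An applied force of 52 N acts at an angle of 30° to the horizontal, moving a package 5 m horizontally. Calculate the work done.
W = F·d·cosθ = (52)(5)cos(30°) = 225.2 J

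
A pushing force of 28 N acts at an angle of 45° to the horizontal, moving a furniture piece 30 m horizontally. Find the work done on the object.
W = F·d·cosθ = (28)(30)cos(45°) = 594.0 J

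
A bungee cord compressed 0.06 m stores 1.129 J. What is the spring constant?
k = 2·PE/x² = 2·1.129/(0.06)² = 627.2 N/m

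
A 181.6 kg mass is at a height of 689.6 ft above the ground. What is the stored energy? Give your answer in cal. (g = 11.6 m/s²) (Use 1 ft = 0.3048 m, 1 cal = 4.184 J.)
Convert to SI: m = 181.6 kg, h = 210.19 m
PE = mgh = (181.6)(11.6)(210.19) = 442778 J = 105800 cal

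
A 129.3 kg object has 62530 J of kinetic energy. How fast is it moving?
v = √(2·KE/m) = √(2·62530/129.3) = 31.1 m/s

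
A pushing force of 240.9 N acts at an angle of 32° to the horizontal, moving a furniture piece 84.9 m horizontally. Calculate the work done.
W = F·d·cosθ = (240.9)(84.9)cos(32°) = 17340 J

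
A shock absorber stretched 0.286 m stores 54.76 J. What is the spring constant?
k = 2·PE/x² = 2·54.76/(0.286)² = 1339 N/m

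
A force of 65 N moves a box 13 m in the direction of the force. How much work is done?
W = F·d = (65)(13) = 845.0 J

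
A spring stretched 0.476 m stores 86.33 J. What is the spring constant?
k = 2·PE/x² = 2·86.33/(0.476)² = 762.0 N/m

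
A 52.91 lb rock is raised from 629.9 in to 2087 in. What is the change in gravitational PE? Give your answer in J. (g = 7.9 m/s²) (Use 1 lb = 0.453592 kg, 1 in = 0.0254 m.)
Convert to SI: m = 23.9996 kg, Δh = 37.0103 m
ΔPE = mgΔh = (23.9996)(7.9)(37.0103) = 7017 J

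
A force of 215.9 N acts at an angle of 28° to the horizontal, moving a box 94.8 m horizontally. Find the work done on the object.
W = F·d·cosθ = (215.9)(94.8)cos(28°) = 18070 J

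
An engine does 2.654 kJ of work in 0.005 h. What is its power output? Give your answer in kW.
Convert to SI: W = 2654.0 J, t = 18.0 s
P = W/t = 2654.0/18.0 = 147.444 W = 0.1474 kW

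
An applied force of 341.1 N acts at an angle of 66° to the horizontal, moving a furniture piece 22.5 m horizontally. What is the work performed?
W = F·d·cosθ = (341.1)(22.5)cos(66°) = 3122 J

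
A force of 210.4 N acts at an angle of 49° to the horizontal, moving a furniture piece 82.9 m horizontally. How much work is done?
W = F·d·cosθ = (210.4)(82.9)cos(49°) = 11440 J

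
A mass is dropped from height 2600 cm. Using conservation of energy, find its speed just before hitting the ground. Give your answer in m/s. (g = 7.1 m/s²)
Convert to SI: h = 26.0 m
mgh = ½mv² ⇒ v = √(2gh) = √(2·7.1·26.0) = 19.21 m/s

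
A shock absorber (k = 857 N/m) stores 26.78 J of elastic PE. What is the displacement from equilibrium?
x = √(2·PE/k) = √(2·26.78/857) = 0.25 m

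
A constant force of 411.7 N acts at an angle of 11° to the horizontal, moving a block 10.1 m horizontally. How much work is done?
W = F·d·cosθ = (411.7)(10.1)cos(11°) = 4082 J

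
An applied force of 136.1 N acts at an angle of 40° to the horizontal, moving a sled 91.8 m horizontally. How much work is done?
W = F·d·cosθ = (136.1)(91.8)cos(40°) = 9571 J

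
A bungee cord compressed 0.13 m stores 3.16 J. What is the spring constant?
k = 2·PE/x² = 2·3.16/(0.13)² = 374.0 N/m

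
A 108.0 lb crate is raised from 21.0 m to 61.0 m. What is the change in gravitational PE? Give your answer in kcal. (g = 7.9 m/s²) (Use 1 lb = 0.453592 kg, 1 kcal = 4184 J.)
Convert to SI: m = 48.9879 kg, Δh = 40.0 m
ΔPE = mgΔh = (48.9879)(7.9)(40.0) = 15480.2 J = 3.7 kcal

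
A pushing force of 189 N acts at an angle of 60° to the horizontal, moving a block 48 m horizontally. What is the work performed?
W = F·d·cosθ = (189)(48)cos(60°) = 4536 J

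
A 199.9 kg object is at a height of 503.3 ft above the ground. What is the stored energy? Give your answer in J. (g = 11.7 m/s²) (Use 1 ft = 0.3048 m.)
Convert to SI: m = 199.9 kg, h = 153.406 m
PE = mgh = (199.9)(11.7)(153.406) = 358800 J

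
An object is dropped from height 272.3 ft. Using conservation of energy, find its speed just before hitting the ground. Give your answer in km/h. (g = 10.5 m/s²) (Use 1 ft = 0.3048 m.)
Convert to SI: h = 82.997 m
mgh = ½mv² ⇒ v = √(2gh) = √(2·10.5·82.997) = 41.7485 m/s = 150.3 km/h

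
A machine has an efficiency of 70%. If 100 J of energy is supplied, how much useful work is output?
W_out = η·W_in = 0.7·100 = 70.0 J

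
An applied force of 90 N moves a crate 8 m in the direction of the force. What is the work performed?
W = F·d = (90)(8) = 720.0 J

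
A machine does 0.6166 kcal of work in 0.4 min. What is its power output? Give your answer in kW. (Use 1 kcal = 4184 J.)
Convert to SI: W = 2579.85 J, t = 24.0 s
P = W/t = 2579.85/24.0 = 107.494 W = 0.1075 kW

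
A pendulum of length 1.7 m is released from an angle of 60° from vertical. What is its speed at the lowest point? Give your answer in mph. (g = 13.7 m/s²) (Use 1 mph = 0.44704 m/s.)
h = L(1 − cosθ) = 1.7(1 − cos60°) = 0.85 m
v = √(2gh) = √(2·13.7·0.85) = 4.82597 m/s = 10.8 mph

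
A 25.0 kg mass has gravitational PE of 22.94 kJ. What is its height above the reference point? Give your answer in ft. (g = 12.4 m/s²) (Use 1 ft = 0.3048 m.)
Convert to SI: m = 25.0 kg, PE = 22940.0 J
h = PE/(mg) = 22940.0/(25.0·12.4) = 74.0 m = 242.8 ft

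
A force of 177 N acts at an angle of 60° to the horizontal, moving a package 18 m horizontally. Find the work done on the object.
W = F·d·cosθ = (177)(18)cos(60°) = 1593 J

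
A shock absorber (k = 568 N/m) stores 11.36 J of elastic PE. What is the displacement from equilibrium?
x = √(2·PE/k) = √(2·11.36/568) = 0.2 m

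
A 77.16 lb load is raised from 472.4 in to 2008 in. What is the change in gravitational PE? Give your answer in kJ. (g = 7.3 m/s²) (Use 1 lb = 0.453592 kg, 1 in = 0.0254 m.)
Convert to SI: m = 34.9992 kg, Δh = 39.0042 m
ΔPE = mgΔh = (34.9992)(7.3)(39.0042) = 9965.34 J = 9.965 kJ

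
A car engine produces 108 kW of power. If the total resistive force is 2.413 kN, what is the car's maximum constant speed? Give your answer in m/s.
Convert to SI: F = 2413.0 N
P = Fv ⇒ v = P/F = 108000 W/2413.0 N = 44.76 m/s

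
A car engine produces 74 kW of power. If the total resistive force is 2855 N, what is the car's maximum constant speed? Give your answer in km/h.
P = Fv ⇒ v = P/F = 74000 W/2855.0 N = 25.9194 m/s = 93.31 km/h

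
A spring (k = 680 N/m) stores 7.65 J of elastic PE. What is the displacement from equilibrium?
x = √(2·PE/k) = √(2·7.65/680) = 0.15 m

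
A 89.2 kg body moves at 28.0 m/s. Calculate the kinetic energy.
KE = ½mv² = ½(89.2)(28.0)² = 34970 J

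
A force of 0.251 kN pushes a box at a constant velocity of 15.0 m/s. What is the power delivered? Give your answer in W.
Convert to SI: F = 251.0 N, v = 15.0 m/s
P = Fv = (251.0)(15.0) = 3765 W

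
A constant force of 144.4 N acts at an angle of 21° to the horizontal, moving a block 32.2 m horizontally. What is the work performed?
W = F·d·cosθ = (144.4)(32.2)cos(21°) = 4341 J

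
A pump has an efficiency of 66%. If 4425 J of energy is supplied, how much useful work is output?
W_out = η·W_in = 0.66·4425 = 2920.5 J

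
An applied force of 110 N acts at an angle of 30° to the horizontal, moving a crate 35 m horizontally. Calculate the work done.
W = F·d·cosθ = (110)(35)cos(30°) = 3334 J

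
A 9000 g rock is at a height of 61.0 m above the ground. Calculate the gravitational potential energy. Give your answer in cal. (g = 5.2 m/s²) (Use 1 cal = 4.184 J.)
Convert to SI: m = 9.0 kg, h = 61.0 m
PE = mgh = (9.0)(5.2)(61.0) = 2854.8 J = 682.3 cal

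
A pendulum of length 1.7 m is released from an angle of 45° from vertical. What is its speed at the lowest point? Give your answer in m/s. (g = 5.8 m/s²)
h = L(1 − cosθ) = 1.7(1 − cos45°) = 0.497918 m
v = √(2gh) = √(2·5.8·0.497918) = 2.403 m/s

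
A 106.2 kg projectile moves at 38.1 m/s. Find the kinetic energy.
KE = ½mv² = ½(106.2)(38.1)² = 77080 J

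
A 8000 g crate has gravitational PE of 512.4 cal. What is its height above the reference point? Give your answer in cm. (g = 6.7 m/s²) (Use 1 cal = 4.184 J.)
Convert to SI: m = 8.0 kg, PE = 2143.88 J
h = PE/(mg) = 2143.88/(8.0·6.7) = 39.9978 m = 4000 cm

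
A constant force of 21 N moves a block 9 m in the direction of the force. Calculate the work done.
W = F·d = (21)(9) = 189.0 J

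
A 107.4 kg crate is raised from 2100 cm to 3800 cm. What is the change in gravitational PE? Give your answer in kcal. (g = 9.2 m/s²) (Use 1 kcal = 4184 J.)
Convert to SI: m = 107.4 kg, Δh = 17.0 m
ΔPE = mgΔh = (107.4)(9.2)(17.0) = 16797.4 J = 4.015 kcal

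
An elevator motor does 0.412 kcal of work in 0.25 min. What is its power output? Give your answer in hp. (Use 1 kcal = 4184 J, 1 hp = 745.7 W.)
Convert to SI: W = 1723.81 J, t = 15.0 s
P = W/t = 1723.81/15.0 = 114.921 W = 0.1541 hp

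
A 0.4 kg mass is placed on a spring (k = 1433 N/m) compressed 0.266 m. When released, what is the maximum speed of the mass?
½kx² = ½mv² ⇒ v = x√(k/m) = (0.266)√(1433/0.4) = 15.92 m/s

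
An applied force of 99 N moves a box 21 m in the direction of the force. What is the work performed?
W = F·d = (99)(21) = 2079 J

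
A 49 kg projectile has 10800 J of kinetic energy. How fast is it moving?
v = √(2·KE/m) = √(2·10800/49) = 21.0 m/s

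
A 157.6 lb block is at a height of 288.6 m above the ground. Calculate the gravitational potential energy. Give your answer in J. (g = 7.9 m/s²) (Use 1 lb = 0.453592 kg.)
Convert to SI: m = 71.4861 kg, h = 288.6 m
PE = mgh = (71.4861)(7.9)(288.6) = 163000 J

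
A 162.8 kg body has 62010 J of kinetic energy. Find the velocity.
v = √(2·KE/m) = √(2·62010/162.8) = 27.6 m/s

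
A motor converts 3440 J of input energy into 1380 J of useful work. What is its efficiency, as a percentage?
η = W_out/W_in = 1380/3440 = 40.12%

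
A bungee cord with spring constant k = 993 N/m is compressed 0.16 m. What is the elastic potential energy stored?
PE = ½kx² = ½(993)(0.16)² = 12.71 J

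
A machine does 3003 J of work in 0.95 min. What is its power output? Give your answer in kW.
Convert to SI: W = 3003.0 J, t = 57.0 s
P = W/t = 3003.0/57.0 = 52.6842 W = 0.05268 kW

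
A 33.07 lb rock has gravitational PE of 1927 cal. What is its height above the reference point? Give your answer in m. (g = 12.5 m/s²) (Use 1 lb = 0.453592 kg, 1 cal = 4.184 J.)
Convert to SI: m = 15.0003 kg, PE = 8062.57 J
h = PE/(mg) = 8062.57/(15.0003·12.5) = 43.0 m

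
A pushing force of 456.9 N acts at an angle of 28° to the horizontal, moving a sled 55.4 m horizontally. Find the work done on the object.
W = F·d·cosθ = (456.9)(55.4)cos(28°) = 22350 J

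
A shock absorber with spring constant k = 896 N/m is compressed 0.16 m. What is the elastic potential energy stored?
PE = ½kx² = ½(896)(0.16)² = 11.47 J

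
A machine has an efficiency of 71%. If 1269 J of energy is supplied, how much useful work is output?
W_out = η·W_in = 0.71·1269 = 900.99 J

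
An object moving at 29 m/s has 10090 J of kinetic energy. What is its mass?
m = 2·KE/v² = 2·10090/(29)² = 24.0 kg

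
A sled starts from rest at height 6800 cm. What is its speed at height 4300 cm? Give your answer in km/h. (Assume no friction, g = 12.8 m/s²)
Convert to SI: h₁−h₂ = 25.0 m
mgh₁ = mgh₂ + ½mv² ⇒ v = √(2g(h₁−h₂)) = √(2·12.8·25.0) = 25.2982 m/s = 91.07 km/h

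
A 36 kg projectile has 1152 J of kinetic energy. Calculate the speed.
v = √(2·KE/m) = √(2·1152/36) = 8.0 m/s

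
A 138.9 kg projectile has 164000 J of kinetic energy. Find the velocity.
v = √(2·KE/m) = √(2·164000/138.9) = 48.59 m/s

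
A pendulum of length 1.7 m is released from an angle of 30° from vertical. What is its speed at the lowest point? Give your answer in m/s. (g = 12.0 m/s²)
h = L(1 − cosθ) = 1.7(1 − cos30°) = 0.227757 m
v = √(2gh) = √(2·12.0·0.227757) = 2.338 m/s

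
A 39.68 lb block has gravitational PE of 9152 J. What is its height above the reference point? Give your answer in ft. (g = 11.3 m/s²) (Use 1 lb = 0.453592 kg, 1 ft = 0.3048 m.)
Convert to SI: m = 17.9985 kg, PE = 9152.0 J
h = PE/(mg) = 9152.0/(17.9985·11.3) = 44.9988 m = 147.6 ft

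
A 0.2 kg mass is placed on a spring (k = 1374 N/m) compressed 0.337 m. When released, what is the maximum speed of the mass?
½kx² = ½mv² ⇒ v = x√(k/m) = (0.337)√(1374/0.2) = 27.93 m/s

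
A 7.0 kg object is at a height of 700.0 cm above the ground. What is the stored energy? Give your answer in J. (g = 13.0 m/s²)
Convert to SI: m = 7.0 kg, h = 7.0 m
PE = mgh = (7.0)(13.0)(7.0) = 637.0 J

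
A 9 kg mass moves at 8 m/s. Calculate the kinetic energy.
KE = ½mv² = ½(9)(8)² = 288.0 J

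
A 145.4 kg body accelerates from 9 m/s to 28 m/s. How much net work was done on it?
W = ΔKE = ½m(v₂² − v₁²) = ½(145.4)(28² − 9²) = 51108.1 J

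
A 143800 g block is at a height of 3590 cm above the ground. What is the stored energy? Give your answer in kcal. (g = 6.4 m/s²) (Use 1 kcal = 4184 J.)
Convert to SI: m = 143.8 kg, h = 35.9 m
PE = mgh = (143.8)(6.4)(35.9) = 33039.5 J = 7.897 kcal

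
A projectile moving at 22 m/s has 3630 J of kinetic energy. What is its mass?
m = 2·KE/v² = 2·3630/(22)² = 15.0 kg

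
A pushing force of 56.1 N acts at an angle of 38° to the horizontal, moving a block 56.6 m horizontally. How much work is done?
W = F·d·cosθ = (56.1)(56.6)cos(38°) = 2502 J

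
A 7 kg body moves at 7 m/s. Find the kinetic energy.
KE = ½mv² = ½(7)(7)² = 171.5 J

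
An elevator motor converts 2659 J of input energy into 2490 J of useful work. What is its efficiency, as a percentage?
η = W_out/W_in = 2490/2659 = 93.64%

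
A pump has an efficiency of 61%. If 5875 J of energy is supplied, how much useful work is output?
W_out = η·W_in = 0.61·5875 = 3583.75 J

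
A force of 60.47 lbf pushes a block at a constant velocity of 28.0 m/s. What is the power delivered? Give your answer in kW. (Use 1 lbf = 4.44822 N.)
Convert to SI: F = 268.984 N, v = 28.0 m/s
P = Fv = (268.984)(28.0) = 7531.55 W = 7.532 kW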